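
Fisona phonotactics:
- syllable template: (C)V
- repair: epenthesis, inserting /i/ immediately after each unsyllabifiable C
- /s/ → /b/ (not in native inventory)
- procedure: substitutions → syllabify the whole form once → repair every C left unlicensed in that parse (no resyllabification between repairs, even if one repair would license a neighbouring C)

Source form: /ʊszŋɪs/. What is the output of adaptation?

ʊbiziŋɪbi

Substitution: /s/ → /b/, giving /ʊbzŋɪb/.
Under (C)V, the unsyllabifiable consonants are /b/, /z/, /b/ (no codas are permitted; onsets are limited to one consonant).
Inserting the epenthetic vowel yields /b/ → /bi/, /z/ → /zi/, /b/ → /bi/.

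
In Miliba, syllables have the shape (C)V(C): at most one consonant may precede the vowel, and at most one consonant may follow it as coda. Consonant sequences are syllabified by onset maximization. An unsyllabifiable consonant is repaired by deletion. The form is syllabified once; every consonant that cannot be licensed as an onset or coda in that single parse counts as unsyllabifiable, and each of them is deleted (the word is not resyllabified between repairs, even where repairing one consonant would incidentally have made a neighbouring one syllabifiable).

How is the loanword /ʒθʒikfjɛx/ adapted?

ʒikjɛx

The consonants /ʒ/, /θ/, /f/ cannot be parsed into a legal (C)V(C) syllable (at most one coda consonant is licensed; onsets are limited to one consonant).
Each unlicensed consonant is deleted: /ʒ/, /θ/, /f/.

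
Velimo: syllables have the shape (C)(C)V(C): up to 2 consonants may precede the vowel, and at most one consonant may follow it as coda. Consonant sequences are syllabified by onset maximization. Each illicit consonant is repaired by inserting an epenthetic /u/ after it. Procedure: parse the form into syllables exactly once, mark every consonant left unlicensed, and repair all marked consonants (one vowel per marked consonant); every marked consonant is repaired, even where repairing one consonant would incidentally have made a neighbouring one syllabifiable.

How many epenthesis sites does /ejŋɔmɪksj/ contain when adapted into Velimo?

The unsyllabifiable consonants are /s/, /j/; each receives one epenthetic vowel.

2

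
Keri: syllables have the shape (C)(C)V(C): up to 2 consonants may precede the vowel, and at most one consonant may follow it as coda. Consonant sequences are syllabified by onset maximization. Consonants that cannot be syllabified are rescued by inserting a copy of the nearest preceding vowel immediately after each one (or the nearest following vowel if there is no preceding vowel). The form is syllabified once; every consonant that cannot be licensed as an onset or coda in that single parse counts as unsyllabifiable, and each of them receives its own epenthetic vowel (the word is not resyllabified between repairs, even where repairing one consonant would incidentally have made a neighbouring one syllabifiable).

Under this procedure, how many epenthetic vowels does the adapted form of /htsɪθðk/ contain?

The unsyllabifiable consonants are /h/, /ð/, /k/; each receives one epenthetic vowel.

3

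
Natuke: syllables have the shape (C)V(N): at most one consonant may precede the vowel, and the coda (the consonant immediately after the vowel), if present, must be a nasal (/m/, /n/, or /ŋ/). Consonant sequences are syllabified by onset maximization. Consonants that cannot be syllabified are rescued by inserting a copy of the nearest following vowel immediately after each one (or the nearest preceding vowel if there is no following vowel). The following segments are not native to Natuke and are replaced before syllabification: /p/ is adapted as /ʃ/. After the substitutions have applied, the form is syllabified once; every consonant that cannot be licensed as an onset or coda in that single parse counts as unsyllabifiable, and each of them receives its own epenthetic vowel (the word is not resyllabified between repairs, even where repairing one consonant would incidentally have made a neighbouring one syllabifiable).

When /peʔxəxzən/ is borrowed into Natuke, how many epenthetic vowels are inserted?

After substitution the input is /ʃeʔxəxzən/.
The unsyllabifiable consonants are /ʔ/, /x/; each receives one epenthetic vowel.

2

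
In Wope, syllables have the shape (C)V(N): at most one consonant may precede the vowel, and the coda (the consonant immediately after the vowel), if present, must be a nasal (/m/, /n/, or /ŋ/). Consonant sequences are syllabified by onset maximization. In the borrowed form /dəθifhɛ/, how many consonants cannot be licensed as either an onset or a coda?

Under (C)V(N), the unsyllabifiable consonants are /f/ (only a nasal (/m/, /n/, or /ŋ/) is licensed in coda position; onsets are limited to one consonant).

1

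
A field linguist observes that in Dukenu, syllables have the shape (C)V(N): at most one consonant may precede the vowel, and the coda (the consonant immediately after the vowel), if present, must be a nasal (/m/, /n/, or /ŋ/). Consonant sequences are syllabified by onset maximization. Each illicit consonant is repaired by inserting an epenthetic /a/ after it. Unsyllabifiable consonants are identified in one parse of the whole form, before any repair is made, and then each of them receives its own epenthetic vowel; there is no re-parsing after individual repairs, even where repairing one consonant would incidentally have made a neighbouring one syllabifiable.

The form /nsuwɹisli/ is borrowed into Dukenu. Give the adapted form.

Under (C)V(N), the unsyllabifiable consonants are /n/, /w/, /s/ (only a nasal (/m/, /n/, or /ŋ/) is licensed in coda position; onsets are limited to one consonant).
Each unlicensed consonant becomes the onset of a new syllable: /n/ → /na/, /w/ → /wa/, /s/ → /sa/.

nasuwaɹisali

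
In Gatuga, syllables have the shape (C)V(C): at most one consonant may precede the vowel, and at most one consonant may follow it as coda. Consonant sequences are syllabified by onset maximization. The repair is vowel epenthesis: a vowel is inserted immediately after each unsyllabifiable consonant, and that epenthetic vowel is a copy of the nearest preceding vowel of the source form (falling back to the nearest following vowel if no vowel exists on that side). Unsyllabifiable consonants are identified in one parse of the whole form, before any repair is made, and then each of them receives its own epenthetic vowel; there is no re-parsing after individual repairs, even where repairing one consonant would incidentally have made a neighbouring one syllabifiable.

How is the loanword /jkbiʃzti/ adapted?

Syllabifying with onset maximization leaves /j/, /k/, /z/ stranded (at most one coda consonant is licensed; onsets are limited to one consonant).
Inserting the epenthetic vowel yields /j/ → /ji/, /k/ → /ki/, /z/ → /zi/.

jikibiʃziti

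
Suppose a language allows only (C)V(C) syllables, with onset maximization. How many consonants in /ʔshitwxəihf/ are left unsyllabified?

Under (C)V(C), the unsyllabifiable consonants are /ʔ/, /s/, /w/, /f/ (at most one coda consonant is licensed; onsets are limited to one consonant).

4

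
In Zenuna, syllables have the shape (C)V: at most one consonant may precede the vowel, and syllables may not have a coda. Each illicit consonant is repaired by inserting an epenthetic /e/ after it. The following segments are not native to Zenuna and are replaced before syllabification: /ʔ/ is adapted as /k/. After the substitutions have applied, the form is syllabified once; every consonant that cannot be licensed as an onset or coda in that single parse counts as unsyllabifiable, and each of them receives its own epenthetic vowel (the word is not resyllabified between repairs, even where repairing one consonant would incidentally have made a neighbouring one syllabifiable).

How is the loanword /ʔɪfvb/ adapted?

Substitution: /ʔ/ → /k/, giving /kɪfvb/.
Under (C)V, the unsyllabifiable consonants are /f/, /v/, /b/ (no codas are permitted; onsets are limited to one consonant).
Inserting the epenthetic vowel yields /f/ → /fe/, /v/ → /ve/, /b/ → /be/.

kɪfevebe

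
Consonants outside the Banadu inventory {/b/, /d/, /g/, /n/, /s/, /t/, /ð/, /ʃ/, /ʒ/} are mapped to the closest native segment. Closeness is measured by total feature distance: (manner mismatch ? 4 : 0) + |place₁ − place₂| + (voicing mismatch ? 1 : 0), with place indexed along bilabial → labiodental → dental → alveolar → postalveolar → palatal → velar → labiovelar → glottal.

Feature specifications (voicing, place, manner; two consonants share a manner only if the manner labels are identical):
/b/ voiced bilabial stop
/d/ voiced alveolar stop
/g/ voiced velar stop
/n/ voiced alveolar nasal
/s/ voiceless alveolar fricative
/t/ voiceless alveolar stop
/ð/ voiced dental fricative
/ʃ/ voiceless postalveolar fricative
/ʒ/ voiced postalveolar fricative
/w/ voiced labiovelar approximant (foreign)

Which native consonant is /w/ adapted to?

g

/g/ is closest: manner differs (approximant→stop, +4), place distance 1 (labiovelar→velar), same voicing; total 5. Next closest is /ʒ/ at distance 7.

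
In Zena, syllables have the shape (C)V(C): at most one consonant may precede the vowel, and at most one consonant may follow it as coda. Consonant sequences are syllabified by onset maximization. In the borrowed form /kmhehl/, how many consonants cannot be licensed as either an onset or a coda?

3

Syllabifying with onset maximization leaves /k/, /m/, /l/ stranded (at most one coda consonant is licensed; onsets are limited to one consonant).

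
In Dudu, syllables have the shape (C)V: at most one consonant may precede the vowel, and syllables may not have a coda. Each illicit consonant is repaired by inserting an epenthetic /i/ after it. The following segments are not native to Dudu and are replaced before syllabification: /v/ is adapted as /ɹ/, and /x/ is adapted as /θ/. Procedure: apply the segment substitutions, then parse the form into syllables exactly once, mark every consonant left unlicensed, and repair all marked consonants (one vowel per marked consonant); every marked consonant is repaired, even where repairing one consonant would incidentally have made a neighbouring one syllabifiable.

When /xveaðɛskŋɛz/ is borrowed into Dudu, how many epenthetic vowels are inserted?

After substitution the input is /θɹeaðɛskŋɛz/.
The unsyllabifiable consonants are /θ/, /s/, /k/, /z/; each receives one epenthetic vowel.

4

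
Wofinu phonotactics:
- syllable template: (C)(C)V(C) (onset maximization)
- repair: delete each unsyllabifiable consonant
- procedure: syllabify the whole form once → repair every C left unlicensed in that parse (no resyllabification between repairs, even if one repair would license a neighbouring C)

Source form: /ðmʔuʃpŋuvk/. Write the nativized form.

mʔuʃpŋuv

Under (C)(C)V(C), the unsyllabifiable consonants are /ð/, /k/ (at most one coda consonant is licensed; onsets may contain at most 2 consonants).
Deletion applies to /ð/, /k/.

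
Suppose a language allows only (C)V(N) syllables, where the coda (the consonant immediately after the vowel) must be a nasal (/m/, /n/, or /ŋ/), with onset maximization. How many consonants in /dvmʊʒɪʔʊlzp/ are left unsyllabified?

Syllabifying with onset maximization leaves /d/, /v/, /l/, /z/, /p/ stranded (only a nasal (/m/, /n/, or /ŋ/) is licensed in coda position; onsets are limited to one consonant).

5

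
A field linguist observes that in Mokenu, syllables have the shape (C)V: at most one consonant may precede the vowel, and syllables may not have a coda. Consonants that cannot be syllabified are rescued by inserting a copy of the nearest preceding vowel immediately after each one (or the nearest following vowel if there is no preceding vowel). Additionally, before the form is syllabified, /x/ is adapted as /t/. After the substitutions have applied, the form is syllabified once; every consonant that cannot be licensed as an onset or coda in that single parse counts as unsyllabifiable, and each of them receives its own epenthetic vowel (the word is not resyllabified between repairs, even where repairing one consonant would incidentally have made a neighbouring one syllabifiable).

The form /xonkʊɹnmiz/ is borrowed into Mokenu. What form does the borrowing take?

Substitution: /x/ → /t/, giving /tonkʊɹnmiz/.
Under (C)V, the unsyllabifiable consonants are /n/, /ɹ/, /n/, /z/ (no codas are permitted; onsets are limited to one consonant).
Each unlicensed consonant becomes the onset of a new syllable: /n/ → /no/, /ɹ/ → /ɹʊ/, /n/ → /nʊ/, /z/ → /zi/.

tonokʊɹʊnʊmizi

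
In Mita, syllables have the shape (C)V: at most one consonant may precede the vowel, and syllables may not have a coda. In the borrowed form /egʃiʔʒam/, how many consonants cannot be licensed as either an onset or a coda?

Syllabifying with onset maximization leaves /g/, /ʔ/, /m/ stranded (no codas are permitted; onsets are limited to one consonant).

3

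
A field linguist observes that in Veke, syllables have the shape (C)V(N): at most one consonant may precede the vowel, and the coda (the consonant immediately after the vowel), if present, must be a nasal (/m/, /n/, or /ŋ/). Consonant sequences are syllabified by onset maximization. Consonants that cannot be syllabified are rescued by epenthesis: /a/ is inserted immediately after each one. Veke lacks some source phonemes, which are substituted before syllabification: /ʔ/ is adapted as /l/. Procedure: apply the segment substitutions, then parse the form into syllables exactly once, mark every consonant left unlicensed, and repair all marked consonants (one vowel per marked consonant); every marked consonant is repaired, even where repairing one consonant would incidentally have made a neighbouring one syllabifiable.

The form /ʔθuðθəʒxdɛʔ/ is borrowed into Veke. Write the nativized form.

laθuðaθəʒaxadɛla

Substitution: /ʔ/ → /l/, giving /lθuðθəʒxdɛl/.
Under (C)V(N), the unsyllabifiable consonants are /l/, /ð/, /ʒ/, /x/, /l/ (only a nasal (/m/, /n/, or /ŋ/) is licensed in coda position; onsets are limited to one consonant).
Epenthesis after each stranded consonant: /l/ → /la/, /ð/ → /ða/, /ʒ/ → /ʒa/, /x/ → /xa/, /l/ → /la/.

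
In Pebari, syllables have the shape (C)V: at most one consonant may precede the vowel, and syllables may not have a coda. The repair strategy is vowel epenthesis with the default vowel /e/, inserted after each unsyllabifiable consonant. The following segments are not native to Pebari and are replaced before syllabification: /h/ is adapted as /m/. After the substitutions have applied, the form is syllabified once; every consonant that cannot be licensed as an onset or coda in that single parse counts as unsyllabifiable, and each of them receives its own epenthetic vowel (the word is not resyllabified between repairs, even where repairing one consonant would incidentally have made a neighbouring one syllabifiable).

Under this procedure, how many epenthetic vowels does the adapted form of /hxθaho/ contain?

2

After substitution the input is /mxθamo/.
The unsyllabifiable consonants are /m/, /x/; each receives one epenthetic vowel.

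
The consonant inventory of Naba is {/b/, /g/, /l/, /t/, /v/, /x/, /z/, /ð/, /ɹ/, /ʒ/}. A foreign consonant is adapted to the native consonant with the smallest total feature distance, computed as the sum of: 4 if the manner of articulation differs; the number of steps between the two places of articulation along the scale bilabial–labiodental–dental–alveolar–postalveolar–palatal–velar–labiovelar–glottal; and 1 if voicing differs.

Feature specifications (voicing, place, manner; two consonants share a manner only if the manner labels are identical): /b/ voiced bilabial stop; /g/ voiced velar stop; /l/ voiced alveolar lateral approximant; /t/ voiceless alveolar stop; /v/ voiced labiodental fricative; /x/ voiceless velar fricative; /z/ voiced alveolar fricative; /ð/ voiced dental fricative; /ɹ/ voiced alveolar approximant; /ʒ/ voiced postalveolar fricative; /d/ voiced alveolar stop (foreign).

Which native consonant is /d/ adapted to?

/t/ is closest: same manner (stop), place distance 0 (alveolar→alveolar), voicing differs (+1); total 1. Next closest is /b/ at distance 3.

t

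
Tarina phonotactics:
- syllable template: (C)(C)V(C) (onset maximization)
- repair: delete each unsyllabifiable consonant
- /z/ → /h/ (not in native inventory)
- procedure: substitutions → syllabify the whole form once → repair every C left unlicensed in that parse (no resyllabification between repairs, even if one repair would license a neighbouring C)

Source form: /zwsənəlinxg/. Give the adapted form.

Substitution: /z/ → /h/, giving /hwsənəlinxg/.
Under (C)(C)V(C), the unsyllabifiable consonants are /h/, /x/, /g/ (at most one coda consonant is licensed; onsets may contain at most 2 consonants).
Deletion applies to /h/, /x/, /g/.

wsənəlin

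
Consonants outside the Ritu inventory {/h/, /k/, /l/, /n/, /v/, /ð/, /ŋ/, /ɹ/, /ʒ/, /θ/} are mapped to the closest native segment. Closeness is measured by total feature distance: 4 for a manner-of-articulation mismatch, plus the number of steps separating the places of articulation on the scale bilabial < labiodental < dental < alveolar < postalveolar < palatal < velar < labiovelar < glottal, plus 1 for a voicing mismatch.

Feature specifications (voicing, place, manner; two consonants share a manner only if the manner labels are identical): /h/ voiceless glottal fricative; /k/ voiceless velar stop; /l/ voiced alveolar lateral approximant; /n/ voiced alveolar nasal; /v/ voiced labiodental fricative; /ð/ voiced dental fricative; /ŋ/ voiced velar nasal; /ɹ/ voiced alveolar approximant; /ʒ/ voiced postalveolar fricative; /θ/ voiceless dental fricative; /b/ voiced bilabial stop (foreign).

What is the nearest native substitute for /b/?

v

/v/ is closest: manner differs (stop→fricative, +4), place distance 1 (bilabial→labiodental), same voicing; total 5. Next closest is /ð/ at distance 6.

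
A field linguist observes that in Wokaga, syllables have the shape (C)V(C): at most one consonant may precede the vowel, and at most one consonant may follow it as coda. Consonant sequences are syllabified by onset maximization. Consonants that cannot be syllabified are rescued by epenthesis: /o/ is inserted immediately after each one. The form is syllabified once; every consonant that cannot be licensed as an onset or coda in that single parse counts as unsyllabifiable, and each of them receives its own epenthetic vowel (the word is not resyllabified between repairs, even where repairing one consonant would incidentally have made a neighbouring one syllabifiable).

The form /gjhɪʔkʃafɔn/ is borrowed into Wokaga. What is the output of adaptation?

gojohɪʔkoʃafɔn

Under (C)V(C), the unsyllabifiable consonants are /g/, /j/, /k/ (at most one coda consonant is licensed; onsets are limited to one consonant).
Each unlicensed consonant becomes the onset of a new syllable: /g/ → /go/, /j/ → /jo/, /k/ → /ko/.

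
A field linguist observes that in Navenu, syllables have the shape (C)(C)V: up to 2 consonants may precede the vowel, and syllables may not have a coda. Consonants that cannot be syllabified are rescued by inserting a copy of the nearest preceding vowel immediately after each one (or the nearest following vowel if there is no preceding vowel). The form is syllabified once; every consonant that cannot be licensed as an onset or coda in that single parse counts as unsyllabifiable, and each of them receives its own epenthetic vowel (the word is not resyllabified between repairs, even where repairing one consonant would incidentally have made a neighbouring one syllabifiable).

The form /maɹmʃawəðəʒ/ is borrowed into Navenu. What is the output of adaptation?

maɹamʃawəðəʒə

The consonants /ɹ/, /ʒ/ cannot be parsed into a legal (C)(C)V syllable (no codas are permitted; onsets may contain at most 2 consonants).
Epenthesis after each stranded consonant: /ɹ/ → /ɹa/, /ʒ/ → /ʒə/.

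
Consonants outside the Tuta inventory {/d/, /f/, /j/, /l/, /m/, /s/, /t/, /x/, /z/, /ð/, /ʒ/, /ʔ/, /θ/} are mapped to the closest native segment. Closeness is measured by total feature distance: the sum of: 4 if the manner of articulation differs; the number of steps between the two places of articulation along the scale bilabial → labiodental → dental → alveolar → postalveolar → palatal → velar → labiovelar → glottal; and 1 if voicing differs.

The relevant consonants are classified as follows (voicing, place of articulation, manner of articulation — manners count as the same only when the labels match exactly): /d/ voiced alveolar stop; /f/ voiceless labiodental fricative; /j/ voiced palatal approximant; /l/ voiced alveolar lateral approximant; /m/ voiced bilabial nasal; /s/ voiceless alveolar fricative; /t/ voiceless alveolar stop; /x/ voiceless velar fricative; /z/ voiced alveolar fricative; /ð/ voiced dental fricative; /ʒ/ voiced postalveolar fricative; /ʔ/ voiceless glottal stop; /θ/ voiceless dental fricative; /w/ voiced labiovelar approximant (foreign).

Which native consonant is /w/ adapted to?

j

/j/ is closest: same manner (approximant), place distance 2 (labiovelar→palatal), same voicing; total 2. Next closest is /x/ at distance 6.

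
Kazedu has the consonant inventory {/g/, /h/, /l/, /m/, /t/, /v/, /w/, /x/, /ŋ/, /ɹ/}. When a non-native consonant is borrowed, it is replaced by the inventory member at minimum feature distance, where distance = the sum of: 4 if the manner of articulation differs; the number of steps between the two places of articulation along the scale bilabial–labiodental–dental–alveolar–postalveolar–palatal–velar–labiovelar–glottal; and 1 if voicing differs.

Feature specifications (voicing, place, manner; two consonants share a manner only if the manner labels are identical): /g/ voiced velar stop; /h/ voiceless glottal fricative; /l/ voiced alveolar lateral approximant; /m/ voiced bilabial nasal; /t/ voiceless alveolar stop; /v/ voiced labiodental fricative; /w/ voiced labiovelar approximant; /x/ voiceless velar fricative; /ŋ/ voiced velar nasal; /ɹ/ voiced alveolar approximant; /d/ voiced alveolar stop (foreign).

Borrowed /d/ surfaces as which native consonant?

t

/t/ is closest: same manner (stop), place distance 0 (alveolar→alveolar), voicing differs (+1); total 1. Next closest is /g/ at distance 3.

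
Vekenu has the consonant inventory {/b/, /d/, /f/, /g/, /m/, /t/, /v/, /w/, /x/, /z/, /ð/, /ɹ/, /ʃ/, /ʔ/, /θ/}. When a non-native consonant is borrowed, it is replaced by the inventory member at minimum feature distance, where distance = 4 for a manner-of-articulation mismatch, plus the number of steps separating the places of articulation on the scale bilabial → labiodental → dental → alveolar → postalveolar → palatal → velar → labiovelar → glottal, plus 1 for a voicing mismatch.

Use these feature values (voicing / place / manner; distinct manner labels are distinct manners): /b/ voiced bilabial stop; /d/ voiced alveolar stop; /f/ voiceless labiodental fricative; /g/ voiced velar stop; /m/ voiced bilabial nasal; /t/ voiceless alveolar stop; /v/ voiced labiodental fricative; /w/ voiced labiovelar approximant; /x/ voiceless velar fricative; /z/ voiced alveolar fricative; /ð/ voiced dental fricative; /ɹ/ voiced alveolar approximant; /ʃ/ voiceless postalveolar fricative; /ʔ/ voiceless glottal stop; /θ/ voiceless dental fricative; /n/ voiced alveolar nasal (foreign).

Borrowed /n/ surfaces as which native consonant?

m

/m/ is closest: same manner (nasal), place distance 3 (alveolar→bilabial), same voicing; total 3. Next closest is /d/ at distance 4.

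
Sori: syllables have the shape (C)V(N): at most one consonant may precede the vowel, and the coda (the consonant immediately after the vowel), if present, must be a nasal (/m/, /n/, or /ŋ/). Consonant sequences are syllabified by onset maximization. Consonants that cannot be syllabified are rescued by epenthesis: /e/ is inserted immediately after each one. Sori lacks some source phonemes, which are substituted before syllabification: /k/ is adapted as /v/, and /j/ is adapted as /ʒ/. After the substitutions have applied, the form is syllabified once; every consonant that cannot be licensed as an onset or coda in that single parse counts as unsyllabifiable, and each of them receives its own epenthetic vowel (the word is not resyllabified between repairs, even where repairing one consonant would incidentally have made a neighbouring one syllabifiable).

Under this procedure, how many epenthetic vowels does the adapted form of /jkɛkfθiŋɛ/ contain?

3

After substitution the input is /ʒvɛvfθiŋɛ/.
The unsyllabifiable consonants are /ʒ/, /v/, /f/; each receives one epenthetic vowel.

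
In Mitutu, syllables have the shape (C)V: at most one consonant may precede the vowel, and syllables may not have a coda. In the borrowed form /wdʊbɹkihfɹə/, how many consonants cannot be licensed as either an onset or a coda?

5

Syllabifying with onset maximization leaves /w/, /b/, /ɹ/, /h/, /f/ stranded (no codas are permitted; onsets are limited to one consonant).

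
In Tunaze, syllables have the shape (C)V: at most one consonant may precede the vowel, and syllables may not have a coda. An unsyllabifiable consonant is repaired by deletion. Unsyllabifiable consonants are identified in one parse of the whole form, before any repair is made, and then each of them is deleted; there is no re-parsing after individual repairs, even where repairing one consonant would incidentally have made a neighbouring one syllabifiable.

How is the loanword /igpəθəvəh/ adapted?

Syllabifying with onset maximization leaves /g/, /h/ stranded (no codas are permitted; onsets are limited to one consonant).
Each unlicensed consonant is deleted: /g/, /h/.

ipəθəvə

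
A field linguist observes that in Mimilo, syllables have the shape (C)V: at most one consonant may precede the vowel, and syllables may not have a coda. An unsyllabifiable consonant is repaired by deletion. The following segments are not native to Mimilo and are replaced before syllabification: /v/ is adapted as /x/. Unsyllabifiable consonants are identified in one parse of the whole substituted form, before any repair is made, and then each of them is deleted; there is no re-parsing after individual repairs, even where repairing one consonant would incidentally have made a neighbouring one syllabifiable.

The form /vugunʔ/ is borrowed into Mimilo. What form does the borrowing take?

xugu

Substitution: /v/ → /x/, giving /xugunʔ/.
Under (C)V, the unsyllabifiable consonants are /n/, /ʔ/ (no codas are permitted; onsets are limited to one consonant).
Deletion applies to /n/, /ʔ/.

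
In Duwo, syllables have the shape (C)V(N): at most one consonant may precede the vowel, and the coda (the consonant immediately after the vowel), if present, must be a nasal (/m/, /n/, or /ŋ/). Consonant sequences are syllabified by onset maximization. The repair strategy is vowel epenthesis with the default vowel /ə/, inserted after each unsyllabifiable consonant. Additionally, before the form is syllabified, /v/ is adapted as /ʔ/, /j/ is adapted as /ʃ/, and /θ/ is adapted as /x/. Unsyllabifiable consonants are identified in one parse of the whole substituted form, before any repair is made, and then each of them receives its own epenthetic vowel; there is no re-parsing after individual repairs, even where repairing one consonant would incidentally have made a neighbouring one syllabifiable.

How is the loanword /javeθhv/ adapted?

ʃaʔexəhəʔə

Substitution: /j/ → /ʃ/, /v/ → /ʔ/, /θ/ → /x/, giving /ʃaʔexhʔ/.
Syllabifying with onset maximization leaves /x/, /h/, /ʔ/ stranded (only a nasal (/m/, /n/, or /ŋ/) is licensed in coda position; onsets are limited to one consonant).
Inserting the epenthetic vowel yields /x/ → /xə/, /h/ → /hə/, /ʔ/ → /ʔə/.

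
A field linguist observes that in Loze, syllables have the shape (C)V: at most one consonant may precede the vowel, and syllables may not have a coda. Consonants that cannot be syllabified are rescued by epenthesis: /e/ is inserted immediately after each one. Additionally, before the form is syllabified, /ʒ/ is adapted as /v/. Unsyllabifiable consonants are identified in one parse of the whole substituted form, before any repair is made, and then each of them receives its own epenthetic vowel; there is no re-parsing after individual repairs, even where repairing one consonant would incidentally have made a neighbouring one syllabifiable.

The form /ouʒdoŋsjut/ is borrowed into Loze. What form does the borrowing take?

ouvedoŋesejute

Substitution: /ʒ/ → /v/, giving /ouvdoŋsjut/.
Under (C)V, the unsyllabifiable consonants are /v/, /ŋ/, /s/, /t/ (no codas are permitted; onsets are limited to one consonant).
Epenthesis after each stranded consonant: /v/ → /ve/, /ŋ/ → /ŋe/, /s/ → /se/, /t/ → /te/.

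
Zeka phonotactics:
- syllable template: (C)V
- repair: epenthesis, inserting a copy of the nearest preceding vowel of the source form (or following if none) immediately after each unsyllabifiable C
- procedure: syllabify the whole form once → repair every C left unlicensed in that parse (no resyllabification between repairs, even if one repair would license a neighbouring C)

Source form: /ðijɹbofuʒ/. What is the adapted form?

ðijiɹibofuʒu

The consonants /j/, /ɹ/, /ʒ/ cannot be parsed into a legal (C)V syllable (no codas are permitted; onsets are limited to one consonant).
Each unlicensed consonant becomes the onset of a new syllable: /j/ → /ji/, /ɹ/ → /ɹi/, /ʒ/ → /ʒu/.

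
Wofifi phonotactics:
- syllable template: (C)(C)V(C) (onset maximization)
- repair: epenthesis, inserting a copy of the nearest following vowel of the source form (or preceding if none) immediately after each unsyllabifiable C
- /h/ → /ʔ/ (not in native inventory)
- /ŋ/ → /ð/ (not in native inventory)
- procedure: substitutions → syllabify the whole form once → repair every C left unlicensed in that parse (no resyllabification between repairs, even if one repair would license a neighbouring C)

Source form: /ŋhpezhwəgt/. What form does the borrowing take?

ðeʔpezʔwəgtə

Substitution: /ŋ/ → /ð/, /h/ → /ʔ/, giving /ðʔpezʔwəgt/.
The consonants /ð/, /t/ cannot be parsed into a legal (C)(C)V(C) syllable (at most one coda consonant is licensed; onsets may contain at most 2 consonants).
Inserting the epenthetic vowel yields /ð/ → /ðe/, /t/ → /tə/.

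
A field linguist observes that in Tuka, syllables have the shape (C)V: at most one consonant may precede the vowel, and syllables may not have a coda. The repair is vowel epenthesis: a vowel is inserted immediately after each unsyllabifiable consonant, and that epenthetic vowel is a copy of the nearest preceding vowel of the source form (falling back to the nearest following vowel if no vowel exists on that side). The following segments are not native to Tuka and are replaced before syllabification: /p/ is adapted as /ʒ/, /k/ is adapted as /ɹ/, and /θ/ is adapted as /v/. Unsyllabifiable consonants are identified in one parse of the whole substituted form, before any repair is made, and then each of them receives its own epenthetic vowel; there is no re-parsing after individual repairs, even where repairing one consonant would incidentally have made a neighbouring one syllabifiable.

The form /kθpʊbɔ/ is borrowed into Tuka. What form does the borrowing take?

Substitution: /k/ → /ɹ/, /θ/ → /v/, /p/ → /ʒ/, giving /ɹvʒʊbɔ/.
The consonants /ɹ/, /v/ cannot be parsed into a legal (C)V syllable (no codas are permitted; onsets are limited to one consonant).
Inserting the epenthetic vowel yields /ɹ/ → /ɹʊ/, /v/ → /vʊ/.

ɹʊvʊʒʊbɔ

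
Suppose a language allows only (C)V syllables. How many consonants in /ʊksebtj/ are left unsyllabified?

Syllabifying with onset maximization leaves /k/, /b/, /t/, /j/ stranded (no codas are permitted; onsets are limited to one consonant).

4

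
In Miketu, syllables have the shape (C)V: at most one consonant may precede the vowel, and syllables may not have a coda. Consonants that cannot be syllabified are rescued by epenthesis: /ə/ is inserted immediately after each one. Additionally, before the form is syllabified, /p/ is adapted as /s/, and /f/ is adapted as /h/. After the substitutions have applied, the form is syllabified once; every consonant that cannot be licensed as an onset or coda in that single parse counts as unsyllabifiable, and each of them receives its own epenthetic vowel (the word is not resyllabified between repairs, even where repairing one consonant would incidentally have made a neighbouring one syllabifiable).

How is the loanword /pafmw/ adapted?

Substitution: /p/ → /s/, /f/ → /h/, giving /sahmw/.
Under (C)V, the unsyllabifiable consonants are /h/, /m/, /w/ (no codas are permitted; onsets are limited to one consonant).
Each unlicensed consonant becomes the onset of a new syllable: /h/ → /hə/, /m/ → /mə/, /w/ → /wə/.

sahəməwə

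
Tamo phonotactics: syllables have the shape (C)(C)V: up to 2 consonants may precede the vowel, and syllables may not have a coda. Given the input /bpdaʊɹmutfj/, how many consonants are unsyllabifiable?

4

The consonants /b/, /t/, /f/, /j/ cannot be parsed into a legal (C)(C)V syllable (no codas are permitted; onsets may contain at most 2 consonants).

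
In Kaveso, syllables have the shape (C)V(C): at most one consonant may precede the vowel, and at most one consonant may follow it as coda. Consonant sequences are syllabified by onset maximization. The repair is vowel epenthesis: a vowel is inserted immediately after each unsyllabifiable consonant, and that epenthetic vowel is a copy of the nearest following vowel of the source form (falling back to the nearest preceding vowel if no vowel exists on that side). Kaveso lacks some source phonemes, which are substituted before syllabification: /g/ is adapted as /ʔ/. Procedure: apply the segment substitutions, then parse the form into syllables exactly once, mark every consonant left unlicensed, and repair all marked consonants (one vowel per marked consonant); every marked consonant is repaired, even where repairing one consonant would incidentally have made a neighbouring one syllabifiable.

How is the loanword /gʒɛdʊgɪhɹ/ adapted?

Substitution: /g/ → /ʔ/, giving /ʔʒɛdʊʔɪhɹ/.
Under (C)V(C), the unsyllabifiable consonants are /ʔ/, /ɹ/ (at most one coda consonant is licensed; onsets are limited to one consonant).
Inserting the epenthetic vowel yields /ʔ/ → /ʔɛ/, /ɹ/ → /ɹɪ/.

ʔɛʒɛdʊʔɪhɹɪ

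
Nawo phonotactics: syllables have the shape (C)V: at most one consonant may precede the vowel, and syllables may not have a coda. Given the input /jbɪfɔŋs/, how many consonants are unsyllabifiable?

Under (C)V, the unsyllabifiable consonants are /j/, /ŋ/, /s/ (no codas are permitted; onsets are limited to one consonant).

3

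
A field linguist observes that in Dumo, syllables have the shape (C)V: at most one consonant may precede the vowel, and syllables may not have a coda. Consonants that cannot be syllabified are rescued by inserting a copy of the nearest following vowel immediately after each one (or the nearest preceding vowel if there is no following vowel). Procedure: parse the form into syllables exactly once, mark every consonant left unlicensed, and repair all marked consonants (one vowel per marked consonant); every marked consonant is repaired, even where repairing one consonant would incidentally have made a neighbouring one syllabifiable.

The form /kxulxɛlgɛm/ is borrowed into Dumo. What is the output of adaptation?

kuxulɛxɛlɛgɛmɛ

Under (C)V, the unsyllabifiable consonants are /k/, /l/, /l/, /m/ (no codas are permitted; onsets are limited to one consonant).
Inserting the epenthetic vowel yields /k/ → /ku/, /l/ → /lɛ/, /l/ → /lɛ/, /m/ → /mɛ/.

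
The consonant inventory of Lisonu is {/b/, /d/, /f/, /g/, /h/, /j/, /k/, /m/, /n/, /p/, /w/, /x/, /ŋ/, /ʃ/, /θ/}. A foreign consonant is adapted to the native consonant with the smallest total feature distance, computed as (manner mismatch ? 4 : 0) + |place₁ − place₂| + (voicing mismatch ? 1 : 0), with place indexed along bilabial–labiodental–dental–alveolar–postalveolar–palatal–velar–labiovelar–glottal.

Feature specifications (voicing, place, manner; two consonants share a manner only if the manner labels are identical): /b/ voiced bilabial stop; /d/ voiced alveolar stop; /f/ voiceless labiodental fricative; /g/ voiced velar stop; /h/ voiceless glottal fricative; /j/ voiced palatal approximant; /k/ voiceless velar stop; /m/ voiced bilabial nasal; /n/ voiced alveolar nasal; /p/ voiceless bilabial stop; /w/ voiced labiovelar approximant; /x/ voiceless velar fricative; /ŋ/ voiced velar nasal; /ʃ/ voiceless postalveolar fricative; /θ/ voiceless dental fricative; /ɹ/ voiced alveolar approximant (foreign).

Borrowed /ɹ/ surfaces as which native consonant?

/j/ is closest: same manner (approximant), place distance 2 (alveolar→palatal), same voicing; total 2. Next closest is /d/ at distance 4.

j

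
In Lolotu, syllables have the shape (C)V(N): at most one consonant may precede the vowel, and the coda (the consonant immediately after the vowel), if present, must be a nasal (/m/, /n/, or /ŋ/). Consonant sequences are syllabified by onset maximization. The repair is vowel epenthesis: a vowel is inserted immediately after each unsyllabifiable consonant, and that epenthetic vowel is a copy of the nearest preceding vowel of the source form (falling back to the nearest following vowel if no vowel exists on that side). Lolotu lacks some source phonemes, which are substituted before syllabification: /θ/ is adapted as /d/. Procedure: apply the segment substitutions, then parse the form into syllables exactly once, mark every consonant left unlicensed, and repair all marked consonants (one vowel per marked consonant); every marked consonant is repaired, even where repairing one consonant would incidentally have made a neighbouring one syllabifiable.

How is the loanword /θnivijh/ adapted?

Substitution: /θ/ → /d/, giving /dnivijh/.
Syllabifying with onset maximization leaves /d/, /j/, /h/ stranded (only a nasal (/m/, /n/, or /ŋ/) is licensed in coda position; onsets are limited to one consonant).
Inserting the epenthetic vowel yields /d/ → /di/, /j/ → /ji/, /h/ → /hi/.

dinivijihi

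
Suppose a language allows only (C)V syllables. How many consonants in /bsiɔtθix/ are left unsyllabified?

3

The consonants /b/, /t/, /x/ cannot be parsed into a legal (C)V syllable (no codas are permitted; onsets are limited to one consonant).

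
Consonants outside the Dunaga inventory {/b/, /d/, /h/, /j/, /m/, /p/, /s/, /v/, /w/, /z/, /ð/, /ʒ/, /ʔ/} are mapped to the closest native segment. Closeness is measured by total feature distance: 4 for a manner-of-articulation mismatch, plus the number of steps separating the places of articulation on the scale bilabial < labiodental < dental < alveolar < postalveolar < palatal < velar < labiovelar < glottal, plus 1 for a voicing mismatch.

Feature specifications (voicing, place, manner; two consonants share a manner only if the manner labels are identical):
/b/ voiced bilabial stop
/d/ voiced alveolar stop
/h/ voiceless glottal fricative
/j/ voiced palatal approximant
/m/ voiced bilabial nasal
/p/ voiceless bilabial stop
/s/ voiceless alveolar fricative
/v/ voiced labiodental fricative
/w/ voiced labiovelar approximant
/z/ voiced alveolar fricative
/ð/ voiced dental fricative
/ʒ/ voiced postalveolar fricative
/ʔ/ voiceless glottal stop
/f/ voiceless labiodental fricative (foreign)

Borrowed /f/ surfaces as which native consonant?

v

/v/ is closest: same manner (fricative), place distance 0 (labiodental→labiodental), voicing differs (+1); total 1. Next closest is /s/ at distance 2.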